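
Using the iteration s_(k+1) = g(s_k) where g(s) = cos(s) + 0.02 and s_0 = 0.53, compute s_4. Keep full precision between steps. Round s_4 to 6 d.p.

0.707281

s_1 = g(0.530000) = 0.882807
s_2 = g(0.882807) = 0.654985
s_3 = g(0.654985) = 0.813057
s_4 = g(0.813057) = 0.707281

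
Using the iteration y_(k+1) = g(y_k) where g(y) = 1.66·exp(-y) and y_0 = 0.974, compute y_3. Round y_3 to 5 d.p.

y_1 = g(0.974000) = 0.626766
y_2 = g(0.626766) = 0.886966
y_3 = g(0.886966) = 0.683760

0.68376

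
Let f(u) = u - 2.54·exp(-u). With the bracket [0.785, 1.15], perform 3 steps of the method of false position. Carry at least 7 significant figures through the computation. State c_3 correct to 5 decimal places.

0.96639

f(0.785000) = -0.373544, f(1.150000) = 0.345743
step 1: c = 0.974554, f(c) = 0.016058 > 0 → new bracket [0.785000, 0.974554]
step 2: c = 0.966741, f(c) = 0.000727 > 0 → new bracket [0.785000, 0.966741]
step 3: c = 0.966388, f(c) = 0.000033 > 0 → new bracket [0.785000, 0.966388]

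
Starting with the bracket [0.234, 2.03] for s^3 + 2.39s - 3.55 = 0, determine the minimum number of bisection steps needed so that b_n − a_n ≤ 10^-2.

Initial width b − a = 2.03 − 0.234 = 1.796000.
After n steps the width is (b−a)/2^n; need (b−a)/2^n ≤ 10^-2.
So n ≥ log₂(1.796000/10^-2) = log₂(179.6000) ≈ 7.4886.
Hence n = 8.

8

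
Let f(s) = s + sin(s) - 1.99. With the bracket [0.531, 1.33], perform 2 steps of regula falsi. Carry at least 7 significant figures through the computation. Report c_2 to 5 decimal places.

False-position update: c = (a·f(b) − b·f(a))/(f(b) − f(a)); replace the endpoint whose sign matches f(c).
f(0.531000) = -0.952604, f(1.330000) = 0.311148
step 1: c = 1.133278, f(c) = 0.049084 > 0 → new bracket [0.531000, 1.133278]
step 2: c = 1.103766, f(c) = 0.006675 > 0 → new bracket [0.531000, 1.103766]

1.10377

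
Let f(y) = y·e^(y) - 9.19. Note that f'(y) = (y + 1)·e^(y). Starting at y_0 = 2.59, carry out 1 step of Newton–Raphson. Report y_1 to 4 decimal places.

Newton update: y ← y − f(y)/f'(y).
y_0 = 2.590000: f = 25.334108, f' = 47.853880 → y_1 = 2.590000 - (25.334108)/(47.853880) = 2.060594

2.0606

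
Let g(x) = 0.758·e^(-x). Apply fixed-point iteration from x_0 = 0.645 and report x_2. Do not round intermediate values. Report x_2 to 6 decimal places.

0.509276

x_1 = g(0.645000) = 0.397694
x_2 = g(0.397694) = 0.509276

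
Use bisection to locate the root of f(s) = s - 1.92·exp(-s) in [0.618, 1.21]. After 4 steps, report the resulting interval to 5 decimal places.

[0.80300, 0.84000]

f(0.618000) = -0.416921, f(1.210000) = 0.637461 (opposite signs)
step 1: m = 0.914000, f(m) = 0.144239 > 0 → root in [0.618000, 0.914000]
step 2: m = 0.766000, f(m) = -0.126548 < 0 → root in [0.766000, 0.914000]
step 3: m = 0.840000, f(m) = 0.011116 > 0 → root in [0.766000, 0.840000]
step 4: m = 0.803000, f(m) = -0.057127 < 0 → root in [0.803000, 0.840000]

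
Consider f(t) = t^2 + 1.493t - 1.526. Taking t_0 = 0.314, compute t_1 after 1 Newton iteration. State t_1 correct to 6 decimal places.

Newton update: t ← t − f(t)/f'(t).
f'(t) = 2t + 1.493
t_0 = 0.314000: f = -0.958602, f' = 2.121000 → t_1 = 0.314000 - (-0.958602)/(2.121000) = 0.765958

0.765958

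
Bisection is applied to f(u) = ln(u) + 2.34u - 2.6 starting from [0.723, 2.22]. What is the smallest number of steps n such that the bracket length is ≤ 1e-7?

Initial width b − a = 2.22 − 0.723 = 1.497000.
After n steps the width is (b−a)/2^n; need (b−a)/2^n ≤ 1e-7.
So n ≥ log₂(1.497000/1e-7) = log₂(14970000.0000) ≈ 23.8356.
Hence n = 24.

24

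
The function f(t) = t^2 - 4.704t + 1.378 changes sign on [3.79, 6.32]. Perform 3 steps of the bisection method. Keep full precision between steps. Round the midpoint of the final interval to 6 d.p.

4.264375

f(3.790000) = -2.086060, f(6.320000) = 11.591120 (opposite signs)
step 1: m = 5.055000, f(m) = 3.152305 > 0 → root in [3.790000, 5.055000]
step 2: m = 4.422500, f(m) = 0.133066 > 0 → root in [3.790000, 4.422500]
step 3: m = 4.106250, f(m) = -1.076511 < 0 → root in [4.106250, 4.422500]
Midpoint of [4.106250, 4.422500] = 4.264375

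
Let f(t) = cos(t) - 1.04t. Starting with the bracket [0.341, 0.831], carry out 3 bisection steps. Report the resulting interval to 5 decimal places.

f(0.341000) = 0.587781, f(0.831000) = -0.190103 (opposite signs)
step 1: m = 0.586000, f(m) = 0.223719 > 0 → root in [0.586000, 0.831000]
step 2: m = 0.708500, f(m) = 0.022499 > 0 → root in [0.708500, 0.831000]
step 3: m = 0.769750, f(m) = -0.082455 < 0 → root in [0.708500, 0.769750]

[0.70850, 0.76975]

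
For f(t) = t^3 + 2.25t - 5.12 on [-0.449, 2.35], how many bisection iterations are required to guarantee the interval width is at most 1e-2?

9

Initial width b − a = 2.35 − -0.449 = 2.799000.
After n steps the width is (b−a)/2^n; need (b−a)/2^n ≤ 1e-2.
So n ≥ log₂(2.799000/1e-2) = log₂(279.9000) ≈ 8.1288.
Hence n = 9.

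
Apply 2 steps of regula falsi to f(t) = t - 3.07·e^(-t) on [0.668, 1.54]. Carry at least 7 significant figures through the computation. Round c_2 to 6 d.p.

f(0.668000) = -0.906090, f(1.540000) = 0.881850
step 1: c = 1.109911, f(c) = 0.098075 > 0 → new bracket [0.668000, 1.109911]
step 2: c = 1.066750, f(c) = 0.010287 > 0 → new bracket [0.668000, 1.066750]

1.066750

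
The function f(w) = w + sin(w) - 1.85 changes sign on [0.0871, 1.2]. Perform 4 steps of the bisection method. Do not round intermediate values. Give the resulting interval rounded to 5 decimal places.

f(0.087100) = -1.675910, f(1.200000) = 0.282039 (opposite signs)
step 1: m = 0.643550, f(m) = -0.606411 < 0 → root in [0.643550, 1.200000]
step 2: m = 0.921775, f(m) = -0.131549 < 0 → root in [0.921775, 1.200000]
step 3: m = 1.060887, f(m) = 0.083677 > 0 → root in [0.921775, 1.060887]
step 4: m = 0.991331, f(m) = -0.021913 < 0 → root in [0.991331, 1.060887]

[0.99133, 1.06089]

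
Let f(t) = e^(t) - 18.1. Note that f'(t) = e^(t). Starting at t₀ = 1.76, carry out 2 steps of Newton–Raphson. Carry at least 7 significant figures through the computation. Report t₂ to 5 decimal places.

3.25004

t_0 = 1.760000: f = -12.287563, f' = 5.812437 → t_1 = 1.760000 - (-12.287563)/(5.812437) = 3.874012
t_1 = 3.874012: f = 30.035119, f' = 48.135119 → t_2 = 3.874012 - (30.035119)/(48.135119) = 3.250037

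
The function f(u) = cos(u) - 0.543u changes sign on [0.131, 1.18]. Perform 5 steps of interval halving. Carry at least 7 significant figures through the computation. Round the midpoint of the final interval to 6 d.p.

0.999703

f(0.131000) = 0.920299, f(1.180000) = -0.259815 (opposite signs)
step 1: m = 0.655500, f(m) = 0.436807 > 0 → root in [0.655500, 1.180000]
step 2: m = 0.917750, f(m) = 0.109270 > 0 → root in [0.917750, 1.180000]
step 3: m = 1.048875, f(m) = -0.070993 < 0 → root in [0.917750, 1.048875]
step 4: m = 0.983313, f(m) = 0.020330 > 0 → root in [0.983313, 1.048875]
step 5: m = 1.016094, f(m) = -0.025048 < 0 → root in [0.983313, 1.016094]
Midpoint of [0.983313, 1.016094] = 0.999703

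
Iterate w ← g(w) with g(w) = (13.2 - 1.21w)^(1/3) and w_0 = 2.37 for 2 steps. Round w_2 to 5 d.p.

w_1 = g(2.370000) = 2.178039
w_2 = g(2.178039) = 2.194239

2.19424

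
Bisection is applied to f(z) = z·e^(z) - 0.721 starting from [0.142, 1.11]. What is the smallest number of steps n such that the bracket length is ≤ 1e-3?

10

Initial width b − a = 1.11 − 0.142 = 0.968000.
After n steps the width is (b−a)/2^n; need (b−a)/2^n ≤ 1e-3.
So n ≥ log₂(0.968000/1e-3) = log₂(968.0000) ≈ 9.9189.
Hence n = 10.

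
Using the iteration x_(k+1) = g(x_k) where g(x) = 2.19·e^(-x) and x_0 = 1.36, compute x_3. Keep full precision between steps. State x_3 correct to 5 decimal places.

0.62849

x_1 = g(1.360000) = 0.562087
x_2 = g(0.562087) = 1.248340
x_3 = g(1.248340) = 0.628488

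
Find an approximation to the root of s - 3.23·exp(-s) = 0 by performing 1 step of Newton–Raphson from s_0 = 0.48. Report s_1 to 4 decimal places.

f'(s) = 1 + 3.23·exp(-s)
s_0 = 0.480000: f = -1.518670, f' = 2.998670 → s_1 = 0.480000 - (-1.518670)/(2.998670) = 0.986448

0.9864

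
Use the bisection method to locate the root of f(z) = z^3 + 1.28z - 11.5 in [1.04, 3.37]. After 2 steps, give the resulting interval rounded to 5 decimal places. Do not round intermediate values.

[1.62250, 2.20500]

f(1.040000) = -9.043936, f(3.370000) = 31.086353 (opposite signs)
step 1: m = 2.205000, f(m) = 2.043165 > 0 → root in [1.040000, 2.205000]
step 2: m = 1.622500, f(m) = -5.151959 < 0 → root in [1.622500, 2.205000]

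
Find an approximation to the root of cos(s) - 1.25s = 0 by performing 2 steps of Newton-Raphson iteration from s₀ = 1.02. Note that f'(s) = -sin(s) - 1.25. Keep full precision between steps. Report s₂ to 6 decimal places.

0.641231

Newton update: s ← s − f(s)/f'(s).
s_0 = 1.020000: f = -0.751634, f' = -2.102108 → s_1 = 1.020000 - (-0.751634)/(-2.102108) = 0.662438
s_1 = 0.662438: f = -0.039552, f' = -1.865041 → s_2 = 0.662438 - (-0.039552)/(-1.865041) = 0.641231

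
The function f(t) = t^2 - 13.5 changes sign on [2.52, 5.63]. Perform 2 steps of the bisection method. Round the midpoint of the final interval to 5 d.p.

f(2.520000) = -7.149600, f(5.630000) = 18.196900 (opposite signs)
step 1: m = 4.075000, f(m) = 3.105625 > 0 → root in [2.520000, 4.075000]
step 2: m = 3.297500, f(m) = -2.626494 < 0 → root in [3.297500, 4.075000]
Midpoint of [3.297500, 4.075000] = 3.686250

3.68625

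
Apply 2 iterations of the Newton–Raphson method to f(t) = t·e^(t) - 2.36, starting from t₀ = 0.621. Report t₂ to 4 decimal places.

0.9364

f'(t) = (t + 1)·e^(t)
t_0 = 0.621000: f = -1.204451, f' = 3.016337 → t_1 = 0.621000 - (-1.204451)/(3.016337) = 1.020309
t_1 = 1.020309: f = 0.470390, f' = 5.604442 → t_2 = 1.020309 - (0.470390)/(5.604442) = 0.936377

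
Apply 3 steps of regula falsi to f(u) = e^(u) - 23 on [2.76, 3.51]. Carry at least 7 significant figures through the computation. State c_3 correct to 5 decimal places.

3.13333

False-position update: c = (a·f(b) − b·f(a))/(f(b) − f(a)); replace the endpoint whose sign matches f(c).
f(2.760000) = -7.200157, f(3.510000) = 10.448268
step 1: c = 3.065983, f(c) = -1.544458 < 0 → new bracket [3.065983, 3.510000]
step 2: c = 3.123165, f(c) = -0.281836 < 0 → new bracket [3.123165, 3.510000]
step 3: c = 3.133325, f(c) = -0.049830 < 0 → new bracket [3.133325, 3.510000]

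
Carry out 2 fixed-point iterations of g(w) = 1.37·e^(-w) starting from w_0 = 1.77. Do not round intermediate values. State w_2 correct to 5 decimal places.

w_1 = g(1.770000) = 0.233356
w_2 = g(0.233356) = 1.084864

1.08486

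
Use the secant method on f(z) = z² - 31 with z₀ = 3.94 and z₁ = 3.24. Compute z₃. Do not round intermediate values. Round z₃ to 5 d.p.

Secant update: z_(k+1) = z_k − f(z_k)·(z_k − z_(k-1))/(f(z_k) − f(z_(k-1))).
f(z_0) = -15.476400, f(z_1) = -20.502400
z_2 = 3.240000 - (-20.502400)·(3.240000 - 3.940000)/(-20.502400 - (-15.476400)) = 6.095487; f(z_2) = 6.154967
z_3 = 6.095487 - (6.154967)·(6.095487 - 3.240000)/(6.154967 - (-20.502400)) = 5.436179; f(z_3) = -1.447960

5.43618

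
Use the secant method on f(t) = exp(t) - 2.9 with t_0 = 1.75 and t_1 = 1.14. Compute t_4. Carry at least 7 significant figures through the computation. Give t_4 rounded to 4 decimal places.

Secant update: t_(k+1) = t_k − f(t_k)·(t_k − t_(k-1))/(f(t_k) − f(t_(k-1))).
f(t_0) = 2.854603, f(t_1) = 0.226768
t_2 = 1.140000 - (0.226768)·(1.140000 - 1.750000)/(0.226768 - (2.854603)) = 1.087360; f(t_2) = 0.066433
t_3 = 1.087360 - (0.066433)·(1.087360 - 1.140000)/(0.066433 - (0.226768)) = 1.065550; f(t_3) = 0.002434
t_4 = 1.065550 - (0.002434)·(1.065550 - 1.087360)/(0.002434 - (0.066433)) = 1.064720; f(t_4) = 0.000027

1.0647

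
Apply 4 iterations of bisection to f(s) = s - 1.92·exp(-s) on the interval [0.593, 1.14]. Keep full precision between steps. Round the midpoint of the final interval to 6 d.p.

f(0.593000) = -0.468120, f(1.140000) = 0.525947 (opposite signs)
step 1: m = 0.866500, f(m) = 0.059293 > 0 → root in [0.593000, 0.866500]
step 2: m = 0.729750, f(m) = -0.195747 < 0 → root in [0.729750, 0.866500]
step 3: m = 0.798125, f(m) = -0.066206 < 0 → root in [0.798125, 0.866500]
step 4: m = 0.832313, f(m) = -0.002968 < 0 → root in [0.832313, 0.866500]
Midpoint of [0.832313, 0.866500] = 0.849406

0.849406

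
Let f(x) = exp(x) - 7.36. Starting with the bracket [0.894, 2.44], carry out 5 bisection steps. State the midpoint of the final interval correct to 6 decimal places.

1.981031

f(0.894000) = -4.915110, f(2.440000) = 4.113041 (opposite signs)
step 1: m = 1.667000, f(m) = -2.063745 < 0 → root in [1.667000, 2.440000]
step 2: m = 2.053500, f(m) = 0.435136 > 0 → root in [1.667000, 2.053500]
step 3: m = 1.860250, f(m) = -0.934657 < 0 → root in [1.860250, 2.053500]
step 4: m = 1.956875, f(m) = -0.282824 < 0 → root in [1.956875, 2.053500]
step 5: m = 2.005187, f(m) = 0.067486 > 0 → root in [1.956875, 2.005187]
Midpoint of [1.956875, 2.005187] = 1.981031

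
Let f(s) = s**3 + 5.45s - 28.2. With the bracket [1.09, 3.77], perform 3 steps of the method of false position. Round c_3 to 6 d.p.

False-position update: c = (a·f(b) − b·f(a))/(f(b) − f(a)); replace the endpoint whose sign matches f(c).
f(1.090000) = -20.964471, f(3.770000) = 45.929133
step 1: c = 1.929913, f(c) = -10.493896 < 0 → new bracket [1.929913, 3.770000]
step 2: c = 2.272143, f(c) = -4.086575 < 0 → new bracket [2.272143, 3.770000]
step 3: c = 2.394527, f(c) = -1.420190 < 0 → new bracket [2.394527, 3.770000]

2.394527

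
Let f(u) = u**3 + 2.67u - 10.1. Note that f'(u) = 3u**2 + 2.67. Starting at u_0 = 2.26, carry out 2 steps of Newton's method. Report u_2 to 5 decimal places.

1.75906

u_0 = 2.260000: f = 7.477376, f' = 17.992800 → u_1 = 2.260000 - (7.477376)/(17.992800) = 1.844424
u_1 = 1.844424: f = 1.099158, f' = 12.875700 → u_2 = 1.844424 - (1.099158)/(12.875700) = 1.759057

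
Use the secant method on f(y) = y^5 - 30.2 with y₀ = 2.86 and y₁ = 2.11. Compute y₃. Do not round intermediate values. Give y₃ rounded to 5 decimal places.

1.98606

Secant update: y_(k+1) = y_k − f(y_k)·(y_k − y_(k-1))/(f(y_k) − f(y_(k-1))).
f(y_0) = 161.150749, f(y_1) = 11.622720
y_2 = 2.110000 - (11.622720)·(2.110000 - 2.860000)/(11.622720 - (161.150749)) = 2.051703; f(y_2) = 6.155694
y_3 = 2.051703 - (6.155694)·(2.051703 - 2.110000)/(6.155694 - (11.622720)) = 1.986062; f(y_3) = 0.700426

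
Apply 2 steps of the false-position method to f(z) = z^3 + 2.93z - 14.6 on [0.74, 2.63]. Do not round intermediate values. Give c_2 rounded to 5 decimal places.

1.97682

False-position update: c = (a·f(b) − b·f(a))/(f(b) − f(a)); replace the endpoint whose sign matches f(c).
f(0.740000) = -12.026576, f(2.630000) = 11.297347
step 1: c = 1.714546, f(c) = -4.536188 < 0 → new bracket [1.714546, 2.630000]
step 2: c = 1.976816, f(c) = -1.082918 < 0 → new bracket [1.976816, 2.630000]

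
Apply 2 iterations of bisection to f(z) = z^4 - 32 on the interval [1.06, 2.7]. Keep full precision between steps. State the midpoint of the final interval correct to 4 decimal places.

f(1.060000) = -30.737523, f(2.700000) = 21.144100 (opposite signs)
step 1: m = 1.880000, f(m) = -19.508017 < 0 → root in [1.880000, 2.700000]
step 2: m = 2.290000, f(m) = -4.499415 < 0 → root in [2.290000, 2.700000]
Midpoint of [2.290000, 2.700000] = 2.495000

2.4950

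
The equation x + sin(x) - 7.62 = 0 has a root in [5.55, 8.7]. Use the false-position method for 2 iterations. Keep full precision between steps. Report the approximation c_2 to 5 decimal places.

7.04664

False-position update: c = (a·f(b) − b·f(a))/(f(b) − f(a)); replace the endpoint whose sign matches f(c).
f(5.550000) = -2.739240, f(8.700000) = 1.742969
step 1: c = 7.475079, f(c) = 0.784150 > 0 → new bracket [5.550000, 7.475079]
step 2: c = 7.046642, f(c) = 0.118065 > 0 → new bracket [5.550000, 7.046642]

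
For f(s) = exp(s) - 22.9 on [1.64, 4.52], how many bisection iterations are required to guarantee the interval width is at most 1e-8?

29

Initial width b − a = 4.52 − 1.64 = 2.880000.
After n steps the width is (b−a)/2^n; need (b−a)/2^n ≤ 1e-8.
So n ≥ log₂(2.880000/1e-8) = log₂(288000000.0000) ≈ 28.1015.
Hence n = 29.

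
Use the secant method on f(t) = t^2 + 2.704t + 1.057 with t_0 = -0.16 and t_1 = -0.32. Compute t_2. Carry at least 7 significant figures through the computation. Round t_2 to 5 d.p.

f(t_0) = 0.649960, f(t_1) = 0.294120
t_2 = -0.320000 - (0.294120)·(-0.320000 - -0.160000)/(0.294120 - (0.649960)) = -0.452248; f(t_2) = 0.038649

-0.45225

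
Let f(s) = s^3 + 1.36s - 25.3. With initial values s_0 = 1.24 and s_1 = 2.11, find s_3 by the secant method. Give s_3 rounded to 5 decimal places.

f(s_0) = -21.706976, f(s_1) = -13.036469
s_2 = 2.110000 - (-13.036469)·(2.110000 - 1.240000)/(-13.036469 - (-21.706976)) = 3.418081; f(s_2) = 19.282991
s_3 = 3.418081 - (19.282991)·(3.418081 - 2.110000)/(19.282991 - (-13.036469)) = 2.637631; f(s_3) = -3.362558

2.63763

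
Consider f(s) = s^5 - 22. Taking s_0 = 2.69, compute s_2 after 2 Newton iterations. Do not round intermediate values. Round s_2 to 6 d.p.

1.964837

Newton update: s ← s − f(s)/f'(s).
f'(s) = 5s^4
s_0 = 2.690000: f = 118.851475, f' = 261.805716 → s_1 = 2.690000 - (118.851475)/(261.805716) = 2.236032
s_1 = 2.236032: f = 33.897175, f' = 124.991906 → s_2 = 2.236032 - (33.897175)/(124.991906) = 1.964837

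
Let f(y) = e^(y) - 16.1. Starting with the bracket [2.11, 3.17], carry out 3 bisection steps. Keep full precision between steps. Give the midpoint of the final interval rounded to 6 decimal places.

f(2.110000) = -7.851759, f(3.170000) = 7.707484 (opposite signs)
step 1: m = 2.640000, f(m) = -2.086796 < 0 → root in [2.640000, 3.170000]
step 2: m = 2.905000, f(m) = 2.165244 > 0 → root in [2.640000, 2.905000]
step 3: m = 2.772500, f(m) = -0.101419 < 0 → root in [2.772500, 2.905000]
Midpoint of [2.772500, 2.905000] = 2.838750

2.838750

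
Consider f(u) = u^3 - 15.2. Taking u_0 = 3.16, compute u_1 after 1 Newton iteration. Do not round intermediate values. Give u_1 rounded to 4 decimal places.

f'(u) = 3u^2
u_0 = 3.160000: f = 16.354496, f' = 29.956800 → u_1 = 3.160000 - (16.354496)/(29.956800) = 2.614064

2.6141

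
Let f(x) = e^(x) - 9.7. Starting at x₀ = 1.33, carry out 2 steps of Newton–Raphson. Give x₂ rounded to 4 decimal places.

2.4316

f'(x) = e^(x)
x_0 = 1.330000: f = -5.918957, f' = 3.781043 → x_1 = 1.330000 - (-5.918957)/(3.781043) = 2.895429
x_1 = 2.895429: f = 8.391269, f' = 18.091269 → x_2 = 2.895429 - (8.391269)/(18.091269) = 2.431600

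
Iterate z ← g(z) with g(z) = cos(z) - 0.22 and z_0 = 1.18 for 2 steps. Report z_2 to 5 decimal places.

0.76708

z_1 = g(1.180000) = 0.160925
z_2 = g(0.160925) = 0.767080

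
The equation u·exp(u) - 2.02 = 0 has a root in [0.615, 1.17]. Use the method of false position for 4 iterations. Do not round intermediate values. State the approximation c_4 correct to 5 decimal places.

0.85660

f(0.615000) = -0.882461, f(1.170000) = 1.749731
step 1: c = 0.801068, f(c) = -0.235287 < 0 → new bracket [0.801068, 1.170000]
step 2: c = 0.844798, f(c) = -0.053728 < 0 → new bracket [0.844798, 1.170000]
step 3: c = 0.854486, f(c) = -0.011816 < 0 → new bracket [0.854486, 1.170000]
step 4: c = 0.856602, f(c) = -0.002577 < 0 → new bracket [0.856602, 1.170000]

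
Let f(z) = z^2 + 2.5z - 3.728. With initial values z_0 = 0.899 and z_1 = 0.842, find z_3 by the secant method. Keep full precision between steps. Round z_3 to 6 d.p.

1.049758

Secant update: z_(k+1) = z_k − f(z_k)·(z_k − z_(k-1))/(f(z_k) − f(z_(k-1))).
f(z_0) = -0.672299, f(z_1) = -0.914036
z_2 = 0.842000 - (-0.914036)·(0.842000 - 0.899000)/(-0.914036 - (-0.672299)) = 1.057524; f(z_2) = 0.034166
z_3 = 1.057524 - (0.034166)·(1.057524 - 0.842000)/(0.034166 - (-0.914036)) = 1.049758; f(z_3) = -0.001613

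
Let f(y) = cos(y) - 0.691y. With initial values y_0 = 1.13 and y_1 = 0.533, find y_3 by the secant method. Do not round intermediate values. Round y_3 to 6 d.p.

f(y_0) = -0.354170, f(y_1) = 0.492984
y_2 = 0.533000 - (0.492984)·(0.533000 - 1.130000)/(0.492984 - (-0.354170)) = 0.880412; f(y_2) = 0.028469
y_3 = 0.880412 - (0.028469)·(0.880412 - 0.533000)/(0.028469 - (0.492984)) = 0.901704; f(y_3) = -0.002803

0.901704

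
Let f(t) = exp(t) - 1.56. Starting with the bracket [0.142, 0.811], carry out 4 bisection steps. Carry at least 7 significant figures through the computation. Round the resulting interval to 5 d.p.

[0.43469, 0.47650]

f(0.142000) = -0.407423, f(0.811000) = 0.690157 (opposite signs)
step 1: m = 0.476500, f(m) = 0.050428 > 0 → root in [0.142000, 0.476500]
step 2: m = 0.309250, f(m) = -0.197597 < 0 → root in [0.309250, 0.476500]
step 3: m = 0.392875, f(m) = -0.078767 < 0 → root in [0.392875, 0.476500]
step 4: m = 0.434688, f(m) = -0.015520 < 0 → root in [0.434688, 0.476500]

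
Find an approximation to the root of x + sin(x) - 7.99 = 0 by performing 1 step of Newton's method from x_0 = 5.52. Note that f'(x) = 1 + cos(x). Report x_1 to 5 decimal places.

x_0 = 5.520000: f = -3.161227, f' = 1.722638 → x_1 = 5.520000 - (-3.161227)/(1.722638) = 7.355108

7.35511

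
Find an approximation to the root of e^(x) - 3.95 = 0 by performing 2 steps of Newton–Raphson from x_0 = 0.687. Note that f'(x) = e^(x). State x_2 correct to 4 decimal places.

Newton update: x ← x − f(x)/f'(x).
x_0 = 0.687000: f = -1.962257, f' = 1.987743 → x_1 = 0.687000 - (-1.962257)/(1.987743) = 1.674178
x_1 = 1.674178: f = 1.384409, f' = 5.334409 → x_2 = 1.674178 - (1.384409)/(5.334409) = 1.414654

1.4147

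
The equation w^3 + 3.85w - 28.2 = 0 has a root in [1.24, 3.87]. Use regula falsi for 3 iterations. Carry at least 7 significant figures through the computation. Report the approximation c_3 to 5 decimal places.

f(1.240000) = -21.519376, f(3.870000) = 44.660103
step 1: c = 2.095189, f(c) = -10.936027 < 0 → new bracket [2.095189, 3.870000]
step 2: c = 2.444303, f(c) = -4.185662 < 0 → new bracket [2.444303, 3.870000]
step 3: c = 2.566473, f(c) = -1.414280 < 0 → new bracket [2.566473, 3.870000]

2.56647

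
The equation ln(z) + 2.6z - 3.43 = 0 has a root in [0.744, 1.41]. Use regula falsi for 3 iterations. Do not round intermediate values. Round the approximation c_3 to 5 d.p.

1.23736

False-position update: c = (a·f(b) − b·f(a))/(f(b) − f(a)); replace the endpoint whose sign matches f(c).
f(0.744000) = -1.791314, f(1.410000) = 0.579590
step 1: c = 1.247190, f(c) = 0.033587 > 0 → new bracket [0.744000, 1.247190]
step 2: c = 1.237929, f(c) = 0.002055 > 0 → new bracket [0.744000, 1.237929]
step 3: c = 1.237363, f(c) = 0.000126 > 0 → new bracket [0.744000, 1.237363]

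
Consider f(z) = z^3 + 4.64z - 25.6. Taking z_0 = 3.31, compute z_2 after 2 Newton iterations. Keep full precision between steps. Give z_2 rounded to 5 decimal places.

f'(z) = 3z^2 + 4.64
z_0 = 3.310000: f = 26.023091, f' = 37.508300 → z_1 = 3.310000 - (26.023091)/(37.508300) = 2.616204
z_1 = 2.616204: f = 4.445868, f' = 25.173577 → z_2 = 2.616204 - (4.445868)/(25.173577) = 2.439596

2.43960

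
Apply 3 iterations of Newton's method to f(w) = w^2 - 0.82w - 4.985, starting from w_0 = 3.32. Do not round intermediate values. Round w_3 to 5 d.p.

2.68004

Newton update: w ← w − f(w)/f'(w).
f'(w) = 2w - 0.82
w_0 = 3.320000: f = 3.315000, f' = 5.820000 → w_1 = 3.320000 - (3.315000)/(5.820000) = 2.750412
w_1 = 2.750412: f = 0.324430, f' = 4.680825 → w_2 = 2.750412 - (0.324430)/(4.680825) = 2.681102
w_2 = 2.681102: f = 0.004804, f' = 4.542204 → w_3 = 2.681102 - (0.004804)/(4.542204) = 2.680044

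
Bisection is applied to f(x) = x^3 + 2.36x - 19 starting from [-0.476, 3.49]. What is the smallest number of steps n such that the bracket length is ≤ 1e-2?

9

Initial width b − a = 3.49 − -0.476 = 3.966000.
After n steps the width is (b−a)/2^n; need (b−a)/2^n ≤ 1e-2.
So n ≥ log₂(3.966000/1e-2) = log₂(396.6000) ≈ 8.6315.
Hence n = 9.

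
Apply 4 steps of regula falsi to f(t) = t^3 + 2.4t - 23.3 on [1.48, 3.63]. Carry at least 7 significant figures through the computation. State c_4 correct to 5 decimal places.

f(1.480000) = -16.506208, f(3.630000) = 33.244147
step 1: c = 2.193329, f(c) = -7.484588 < 0 → new bracket [2.193329, 3.630000]
step 2: c = 2.457341, f(c) = -2.563667 < 0 → new bracket [2.457341, 3.630000]
step 3: c = 2.541298, f(c) = -0.788691 < 0 → new bracket [2.541298, 3.630000]
step 4: c = 2.566528, f(c) = -0.234449 < 0 → new bracket [2.566528, 3.630000]

2.56653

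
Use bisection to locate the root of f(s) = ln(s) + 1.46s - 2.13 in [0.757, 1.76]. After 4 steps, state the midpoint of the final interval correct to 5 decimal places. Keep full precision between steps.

f(0.757000) = -1.303172, f(1.760000) = 1.004914 (opposite signs)
step 1: m = 1.258500, f(m) = -0.062669 < 0 → root in [1.258500, 1.760000]
step 2: m = 1.509250, f(m) = 0.485118 > 0 → root in [1.258500, 1.509250]
step 3: m = 1.383875, f(m) = 0.215345 > 0 → root in [1.258500, 1.383875]
step 4: m = 1.321187, f(m) = 0.077465 > 0 → root in [1.258500, 1.321187]
Midpoint of [1.258500, 1.321187] = 1.289844

1.28984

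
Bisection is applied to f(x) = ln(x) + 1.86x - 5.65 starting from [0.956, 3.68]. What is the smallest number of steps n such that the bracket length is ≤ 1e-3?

Initial width b − a = 3.68 − 0.956 = 2.724000.
After n steps the width is (b−a)/2^n; need (b−a)/2^n ≤ 1e-3.
So n ≥ log₂(2.724000/1e-3) = log₂(2724.0000) ≈ 11.4115.
Hence n = 12.

12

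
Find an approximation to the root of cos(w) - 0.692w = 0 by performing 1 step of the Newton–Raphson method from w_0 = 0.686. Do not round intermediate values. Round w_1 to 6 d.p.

f'(w) = -sin(w) - 0.692
w_0 = 0.686000: f = 0.299074, f' = -1.325447 → w_1 = 0.686000 - (0.299074)/(-1.325447) = 0.911640

0.911640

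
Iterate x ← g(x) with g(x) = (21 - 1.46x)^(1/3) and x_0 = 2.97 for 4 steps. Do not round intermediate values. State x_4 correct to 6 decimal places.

x_1 = g(2.970000) = 2.554218
x_2 = g(2.554218) = 2.584865
x_3 = g(2.584865) = 2.582631
x_4 = g(2.582631) = 2.582794

2.582794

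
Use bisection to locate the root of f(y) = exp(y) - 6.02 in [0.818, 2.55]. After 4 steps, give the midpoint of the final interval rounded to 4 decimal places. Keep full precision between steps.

1.8464

f(0.818000) = -3.754037, f(2.550000) = 6.787104 (opposite signs)
step 1: m = 1.684000, f(m) = -0.632939 < 0 → root in [1.684000, 2.550000]
step 2: m = 2.117000, f(m) = 2.286182 > 0 → root in [1.684000, 2.117000]
step 3: m = 1.900500, f(m) = 0.669238 > 0 → root in [1.684000, 1.900500]
step 4: m = 1.792250, f(m) = -0.017056 < 0 → root in [1.792250, 1.900500]
Midpoint of [1.792250, 1.900500] = 1.846375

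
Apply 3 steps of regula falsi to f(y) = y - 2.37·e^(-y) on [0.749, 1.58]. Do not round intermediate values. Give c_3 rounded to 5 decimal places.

f(0.749000) = -0.371629, f(1.580000) = 1.091839
step 1: c = 0.960022, f(c) = 0.052585 > 0 → new bracket [0.749000, 0.960022]
step 2: c = 0.933864, f(c) = 0.002377 > 0 → new bracket [0.749000, 0.933864]
step 3: c = 0.932689, f(c) = 0.000107 > 0 → new bracket [0.749000, 0.932689]

0.93269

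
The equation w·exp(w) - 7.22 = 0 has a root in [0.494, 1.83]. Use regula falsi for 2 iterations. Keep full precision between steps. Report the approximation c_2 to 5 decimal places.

f(0.494000) = -6.410404, f(1.830000) = 4.188013
step 1: c = 1.302074, f(c) = -2.432389 < 0 → new bracket [1.302074, 1.830000]
step 2: c = 1.496038, f(c) = -0.541735 < 0 → new bracket [1.496038, 1.830000]

1.49604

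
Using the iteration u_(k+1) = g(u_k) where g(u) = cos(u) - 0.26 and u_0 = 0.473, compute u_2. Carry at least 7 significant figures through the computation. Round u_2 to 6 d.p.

u_1 = g(0.473000) = 0.630206
u_2 = g(0.630206) = 0.547906

0.547906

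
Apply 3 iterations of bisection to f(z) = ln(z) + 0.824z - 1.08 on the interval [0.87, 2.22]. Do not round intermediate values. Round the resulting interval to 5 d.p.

[1.03875, 1.20750]

f(0.870000) = -0.502382, f(2.220000) = 1.546787 (opposite signs)
step 1: m = 1.545000, f(m) = 0.628104 > 0 → root in [0.870000, 1.545000]
step 2: m = 1.207500, f(m) = 0.103532 > 0 → root in [0.870000, 1.207500]
step 3: m = 1.038750, f(m) = -0.186052 < 0 → root in [1.038750, 1.207500]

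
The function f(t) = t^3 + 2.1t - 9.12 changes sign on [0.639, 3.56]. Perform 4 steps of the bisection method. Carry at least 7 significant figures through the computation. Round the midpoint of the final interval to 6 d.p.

f(0.639000) = -7.517183, f(3.560000) = 43.474016 (opposite signs)
step 1: m = 2.099500, f(m) = 4.543337 > 0 → root in [0.639000, 2.099500]
step 2: m = 1.369250, f(m) = -3.677443 < 0 → root in [1.369250, 2.099500]
step 3: m = 1.734375, f(m) = -0.260714 < 0 → root in [1.734375, 2.099500]
step 4: m = 1.916937, f(m) = 1.949642 > 0 → root in [1.734375, 1.916937]
Midpoint of [1.734375, 1.916937] = 1.825656

1.825656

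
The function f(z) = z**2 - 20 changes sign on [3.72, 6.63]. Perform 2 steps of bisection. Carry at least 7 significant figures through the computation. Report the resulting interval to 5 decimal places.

[4.44750, 5.17500]

f(3.720000) = -6.161600, f(6.630000) = 23.956900 (opposite signs)
step 1: m = 5.175000, f(m) = 6.780625 > 0 → root in [3.720000, 5.175000]
step 2: m = 4.447500, f(m) = -0.219744 < 0 → root in [4.447500, 5.175000]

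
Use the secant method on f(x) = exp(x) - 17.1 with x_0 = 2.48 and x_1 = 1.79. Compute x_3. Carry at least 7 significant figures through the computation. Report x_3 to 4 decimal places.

2.7000

f(x_0) = -5.158736, f(x_1) = -11.110548
x_2 = 1.790000 - (-11.110548)·(1.790000 - 2.480000)/(-11.110548 - (-5.158736)) = 3.078058; f(x_2) = 4.616184
x_3 = 3.078058 - (4.616184)·(3.078058 - 1.790000)/(4.616184 - (-11.110548)) = 2.699981; f(x_3) = -2.220551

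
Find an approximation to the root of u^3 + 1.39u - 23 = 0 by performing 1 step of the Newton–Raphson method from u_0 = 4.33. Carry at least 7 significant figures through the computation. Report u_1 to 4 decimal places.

Newton update: u ← u − f(u)/f'(u).
f'(u) = 3u^2 + 1.39
u_0 = 4.330000: f = 64.201437, f' = 57.636700 → u_1 = 4.330000 - (64.201437)/(57.636700) = 3.216101

3.2161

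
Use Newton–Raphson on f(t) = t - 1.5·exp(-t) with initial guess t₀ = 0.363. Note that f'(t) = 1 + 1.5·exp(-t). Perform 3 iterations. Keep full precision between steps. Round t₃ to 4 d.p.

0.7259

Newton update: t ← t − f(t)/f'(t).
t_0 = 0.363000: f = -0.680380, f' = 2.043380 → t_1 = 0.363000 - (-0.680380)/(2.043380) = 0.695968
t_1 = 0.695968: f = -0.051920, f' = 1.747888 → t_2 = 0.695968 - (-0.051920)/(1.747888) = 0.725672
t_2 = 0.725672: f = -0.000327, f' = 1.725999 → t_3 = 0.725672 - (-0.000327)/(1.725999) = 0.725861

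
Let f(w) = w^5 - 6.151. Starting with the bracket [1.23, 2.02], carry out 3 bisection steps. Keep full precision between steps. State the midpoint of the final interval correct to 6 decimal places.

f(1.230000) = -3.335694, f(2.020000) = 27.481322 (opposite signs)
step 1: m = 1.625000, f(m) = 5.179963 > 0 → root in [1.230000, 1.625000]
step 2: m = 1.427500, f(m) = -0.223377 < 0 → root in [1.427500, 1.625000]
step 3: m = 1.526250, f(m) = 2.130870 > 0 → root in [1.427500, 1.526250]
Midpoint of [1.427500, 1.526250] = 1.476875

1.476875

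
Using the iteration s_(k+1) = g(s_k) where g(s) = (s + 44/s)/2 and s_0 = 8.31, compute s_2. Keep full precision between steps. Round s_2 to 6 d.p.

6.635353

s_1 = g(8.310000) = 6.802413
s_2 = g(6.802413) = 6.635353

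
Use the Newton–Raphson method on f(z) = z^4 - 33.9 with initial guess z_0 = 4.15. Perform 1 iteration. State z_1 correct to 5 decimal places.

Newton update: z ← z − f(z)/f'(z).
f'(z) = 4z^3
z_0 = 4.150000: f = 262.714506, f' = 285.893500 → z_1 = 4.150000 - (262.714506)/(285.893500) = 3.231076

3.23108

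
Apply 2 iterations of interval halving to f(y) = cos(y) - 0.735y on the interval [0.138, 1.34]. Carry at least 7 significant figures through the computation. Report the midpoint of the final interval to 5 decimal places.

f(0.138000) = 0.889063, f(1.340000) = -0.756147 (opposite signs)
step 1: m = 0.739000, f(m) = 0.195977 > 0 → root in [0.739000, 1.340000]
step 2: m = 1.039500, f(m) = -0.257381 < 0 → root in [0.739000, 1.039500]
Midpoint of [0.739000, 1.039500] = 0.889250

0.88925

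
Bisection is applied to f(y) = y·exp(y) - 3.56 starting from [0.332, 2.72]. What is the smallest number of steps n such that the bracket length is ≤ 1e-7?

Initial width b − a = 2.72 − 0.332 = 2.388000.
After n steps the width is (b−a)/2^n; need (b−a)/2^n ≤ 1e-7.
So n ≥ log₂(2.388000/1e-7) = log₂(23880000.0000) ≈ 24.5093.
Hence n = 25.

25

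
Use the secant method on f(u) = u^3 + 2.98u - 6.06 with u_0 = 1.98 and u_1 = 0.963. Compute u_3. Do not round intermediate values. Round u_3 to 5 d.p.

Secant update: u_(k+1) = u_k − f(u_k)·(u_k − u_(k-1))/(f(u_k) − f(u_(k-1))).
f(u_0) = 7.602792, f(u_1) = -2.297204
u_2 = 0.963000 - (-2.297204)·(0.963000 - 1.980000)/(-2.297204 - (7.602792)) = 1.198986; f(u_2) = -0.763402
u_3 = 1.198986 - (-0.763402)·(1.198986 - 0.963000)/(-0.763402 - (-2.297204)) = 1.316440; f(u_3) = 0.144400

1.31644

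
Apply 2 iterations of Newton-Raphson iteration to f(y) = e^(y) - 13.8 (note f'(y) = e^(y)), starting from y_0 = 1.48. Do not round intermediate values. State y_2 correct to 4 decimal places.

2.9905

y_0 = 1.480000: f = -9.407054, f' = 4.392946 → y_1 = 1.480000 - (-9.407054)/(4.392946) = 3.621400
y_1 = 3.621400: f = 23.589881, f' = 37.389881 → y_2 = 3.621400 - (23.589881)/(37.389881) = 2.990484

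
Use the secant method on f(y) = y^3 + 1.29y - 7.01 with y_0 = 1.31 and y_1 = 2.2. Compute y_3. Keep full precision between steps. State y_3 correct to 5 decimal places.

f(y_0) = -3.072009, f(y_1) = 6.476000
y_2 = 2.200000 - (6.476000)·(2.200000 - 1.310000)/(6.476000 - (-3.072009)) = 1.596352; f(y_2) = -0.882662
y_3 = 1.596352 - (-0.882662)·(1.596352 - 2.200000)/(-0.882662 - (6.476000)) = 1.668758; f(y_3) = -0.210218

1.66876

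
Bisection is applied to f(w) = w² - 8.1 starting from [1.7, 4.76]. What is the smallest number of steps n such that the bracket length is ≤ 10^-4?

15

Initial width b − a = 4.76 − 1.7 = 3.060000.
After n steps the width is (b−a)/2^n; need (b−a)/2^n ≤ 10^-4.
So n ≥ log₂(3.060000/10^-4) = log₂(30600.0000) ≈ 14.9012.
Hence n = 15.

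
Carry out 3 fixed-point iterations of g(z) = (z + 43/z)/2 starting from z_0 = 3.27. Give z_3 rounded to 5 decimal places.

6.55950

z_1 = g(3.270000) = 8.209924
z_2 = g(8.209924) = 6.723744
z_3 = g(6.723744) = 6.559495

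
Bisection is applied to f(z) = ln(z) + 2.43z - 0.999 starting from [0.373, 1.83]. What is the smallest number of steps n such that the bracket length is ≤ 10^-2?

Initial width b − a = 1.83 − 0.373 = 1.457000.
After n steps the width is (b−a)/2^n; need (b−a)/2^n ≤ 10^-2.
So n ≥ log₂(1.457000/10^-2) = log₂(145.7000) ≈ 7.1869.
Hence n = 8.

8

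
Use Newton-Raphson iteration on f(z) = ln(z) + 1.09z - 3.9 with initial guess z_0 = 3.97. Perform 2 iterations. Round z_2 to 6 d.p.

2.675078

Newton update: z ← z − f(z)/f'(z).
f'(z) = 1/z + 1.09
z_0 = 3.970000: f = 1.806066, f' = 1.341889 → z_1 = 3.970000 - (1.806066)/(1.341889) = 2.624087
z_1 = 2.624087: f = -0.075012, f' = 1.471085 → z_2 = 2.624087 - (-0.075012)/(1.471085) = 2.675078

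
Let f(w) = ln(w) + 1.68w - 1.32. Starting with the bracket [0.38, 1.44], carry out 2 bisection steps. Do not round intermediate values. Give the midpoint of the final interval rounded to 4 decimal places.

f(0.380000) = -1.649184, f(1.440000) = 1.463843 (opposite signs)
step 1: m = 0.910000, f(m) = 0.114489 > 0 → root in [0.380000, 0.910000]
step 2: m = 0.645000, f(m) = -0.674905 < 0 → root in [0.645000, 0.910000]
Midpoint of [0.645000, 0.910000] = 0.777500

0.7775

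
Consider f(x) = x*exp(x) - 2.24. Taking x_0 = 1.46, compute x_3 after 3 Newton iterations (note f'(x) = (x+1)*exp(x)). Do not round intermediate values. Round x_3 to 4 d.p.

Newton update: x ← x − f(x)/f'(x).
x_0 = 1.460000: f = 4.046701, f' = 10.592660 → x_1 = 1.460000 - (4.046701)/(10.592660) = 1.077971
x_1 = 1.077971: f = 0.927847, f' = 6.106558 → x_2 = 1.077971 - (0.927847)/(6.106558) = 0.926029
x_2 = 0.926029: f = 0.097725, f' = 4.862189 → x_3 = 0.926029 - (0.097725)/(4.862189) = 0.905930

0.9059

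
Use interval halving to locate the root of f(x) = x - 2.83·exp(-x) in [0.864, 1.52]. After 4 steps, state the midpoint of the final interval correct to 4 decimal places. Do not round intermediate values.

1.0075

f(0.864000) = -0.328768, f(1.520000) = 0.901045 (opposite signs)
step 1: m = 1.192000, f(m) = 0.332774 > 0 → root in [0.864000, 1.192000]
step 2: m = 1.028000, f(m) = 0.015648 > 0 → root in [0.864000, 1.028000]
step 3: m = 0.946000, f(m) = -0.152864 < 0 → root in [0.946000, 1.028000]
step 4: m = 0.987000, f(m) = -0.067721 < 0 → root in [0.987000, 1.028000]
Midpoint of [0.987000, 1.028000] = 1.007500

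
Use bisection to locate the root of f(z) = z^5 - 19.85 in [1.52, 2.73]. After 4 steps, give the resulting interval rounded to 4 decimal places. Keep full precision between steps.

[1.7469, 1.8225]

f(1.520000) = -11.736319, f(2.730000) = 131.789811 (opposite signs)
step 1: m = 2.125000, f(m) = 23.480597 > 0 → root in [1.520000, 2.125000]
step 2: m = 1.822500, f(m) = 0.256556 > 0 → root in [1.520000, 1.822500]
step 3: m = 1.671250, f(m) = -6.812116 < 0 → root in [1.671250, 1.822500]
step 4: m = 1.746875, f(m) = -3.582937 < 0 → root in [1.746875, 1.822500]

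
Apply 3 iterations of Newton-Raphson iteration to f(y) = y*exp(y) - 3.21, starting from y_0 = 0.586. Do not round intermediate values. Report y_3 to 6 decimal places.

Newton update: y ← y − f(y)/f'(y).
f'(y) = (y+1)*exp(y)
y_0 = 0.586000: f = -2.157083, f' = 2.849704 → y_1 = 0.586000 - (-2.157083)/(2.849704) = 1.342950
y_1 = 1.342950: f = 1.933935, f' = 8.974261 → y_2 = 1.342950 - (1.933935)/(8.974261) = 1.127452
y_2 = 1.127452: f = 0.271321, f' = 6.569100 → y_3 = 1.127452 - (0.271321)/(6.569100) = 1.086149

1.086149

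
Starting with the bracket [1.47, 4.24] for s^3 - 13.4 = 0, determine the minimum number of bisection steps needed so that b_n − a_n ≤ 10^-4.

Initial width b − a = 4.24 − 1.47 = 2.770000.
After n steps the width is (b−a)/2^n; need (b−a)/2^n ≤ 10^-4.
So n ≥ log₂(2.770000/10^-4) = log₂(27700.0000) ≈ 14.7576.
Hence n = 15.

15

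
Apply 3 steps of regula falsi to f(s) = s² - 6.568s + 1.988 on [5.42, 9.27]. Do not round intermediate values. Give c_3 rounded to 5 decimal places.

f(5.420000) = -4.234160, f(9.270000) = 27.035540
step 1: c = 5.941320, f(c) = -1.735307 < 0 → new bracket [5.941320, 9.270000]
step 2: c = 6.142088, f(c) = -0.627986 < 0 → new bracket [6.142088, 9.270000]
step 3: c = 6.213095, f(c) = -0.217060 < 0 → new bracket [6.213095, 9.270000]

6.21309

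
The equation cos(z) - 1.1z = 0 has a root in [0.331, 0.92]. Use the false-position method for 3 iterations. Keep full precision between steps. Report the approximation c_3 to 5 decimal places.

False-position update: c = (a·f(b) − b·f(a))/(f(b) − f(a)); replace the endpoint whose sign matches f(c).
f(0.331000) = 0.581618, f(0.920000) = -0.406180
step 1: c = 0.677805, f(c) = 0.033366 > 0 → new bracket [0.677805, 0.920000]
step 2: c = 0.696190, f(c) = 0.001482 > 0 → new bracket [0.696190, 0.920000]
step 3: c = 0.697004, f(c) = 0.000065 > 0 → new bracket [0.697004, 0.920000]

0.69700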